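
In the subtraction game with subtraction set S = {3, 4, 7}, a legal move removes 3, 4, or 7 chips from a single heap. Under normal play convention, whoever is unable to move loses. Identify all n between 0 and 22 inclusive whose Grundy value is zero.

n :  0  1  2  3  4  5  6  7  8  9 10 11 12 13 14 15 16 17 18 19 20 21 22
G :  0  0  0  1  1  1  2  2  2  3  0  0  0  1  1  1  2  2  2  3  0  0  0
P-positions are exactly the n with G(n) = 0.

0, 1, 2, 10, 11, 12, 20, 21, 22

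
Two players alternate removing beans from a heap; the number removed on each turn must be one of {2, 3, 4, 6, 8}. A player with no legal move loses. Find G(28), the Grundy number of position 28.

4

n :  0  1  2  3  4  5  6  7  8  9 10 11 12 13 14 15 16 17 18 19 20 21 22 23 24 25 26 27 28
G :  0  0  1  1  2  2  3  3  4  4  0  0  1  1  2  2  3  3  4  4  0  0  1  1  2  2  3  3  4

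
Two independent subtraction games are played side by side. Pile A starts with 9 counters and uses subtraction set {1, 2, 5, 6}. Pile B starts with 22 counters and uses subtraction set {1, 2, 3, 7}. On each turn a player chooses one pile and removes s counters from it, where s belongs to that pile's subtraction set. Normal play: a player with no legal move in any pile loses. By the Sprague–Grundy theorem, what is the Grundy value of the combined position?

0

Pile A, S = {1, 2, 5, 6}:
G(0) = 0
G(1) = mex{0} = 1
G(2) = mex{1,0} = 2
G(3) = mex{2,1} = 0
G(4) = mex{0,2} = 1
G(5) = mex{1,0,0} = 2
G(6) = mex{2,1,1,0} = 3
G(7) = mex{3,2,2,1} = 0
G(8) = mex{0,3,0,2} = 1
G(9) = mex{1,0,1,0} = 2
G_A(9) = 2.
Pile B, S = {1, 2, 3, 7}:
G(0) = 0
G(1) = mex{0} = 1
G(2) = mex{1,0} = 2
G(3) = mex{2,1,0} = 3
G(4) = mex{3,2,1} = 0
G(5) = mex{0,3,2} = 1
G(6) = mex{1,0,3} = 2
G(7) = mex{2,1,0,0} = 3
G(8) = mex{3,2,1,1} = 0
G(9) = mex{0,3,2,2} = 1
G(10) = mex{1,0,3,3} = 2
G(11) = mex{2,1,0,0} = 3
G(12) = mex{3,2,1,1} = 0
G(13) = mex{0,3,2,2} = 1
G(14) = mex{1,0,3,3} = 2
G(15) = mex{2,1,0,0} = 3
G(16) = mex{3,2,1,1} = 0
G(17) = mex{0,3,2,2} = 1
G(18) = mex{1,0,3,3} = 2
G(19) = mex{2,1,0,0} = 3
G(20) = mex{3,2,1,1} = 0
G(21) = mex{0,3,2,2} = 1
G(22) = mex{1,0,3,3} = 2
G_B(22) = 2.
Combined Grundy value = 2 ⊕ 2 = 0.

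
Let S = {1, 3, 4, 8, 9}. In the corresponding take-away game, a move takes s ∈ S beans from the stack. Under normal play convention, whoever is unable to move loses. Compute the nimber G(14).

n :  0  1  2  3  4  5  6  7  8  9 10 11 12 13 14
G :  0  1  0  1  2  3  2  0  1  4  3  2  0  1  0

0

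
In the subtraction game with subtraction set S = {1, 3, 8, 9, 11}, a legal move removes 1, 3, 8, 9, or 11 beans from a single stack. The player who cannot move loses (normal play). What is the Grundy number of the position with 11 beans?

n :  0  1  2  3  4  5  6  7  8  9 10 11
G :  0  1  0  1  0  1  0  1  2  3  2  3

3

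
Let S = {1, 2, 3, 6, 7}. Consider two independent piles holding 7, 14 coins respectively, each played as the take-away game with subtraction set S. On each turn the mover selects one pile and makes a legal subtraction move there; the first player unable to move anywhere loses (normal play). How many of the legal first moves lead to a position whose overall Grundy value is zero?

All piles use S = {1, 2, 3, 6, 7}:
n :  0  1  2  3  4  5  6  7  8  9 10 11 12 13 14
G :  0  1  2  3  0  1  2  3  0  1  2  3  0  1  2
Pile A: G(7) = 3.
Pile B: G(14) = 2.
Combined Grundy value = 3 ⊕ 2 = 1.
A winning move leaves total XOR = 0, i.e. changes one component's Grundy value g to g ⊕ X where X is the current total.
Pile A: need g' = 3⊕1 = 2. Options: 7−1→G=2, 7−2→G=1, 7−3→G=0, 7−6→G=1, 7−7→G=0. Hits: 1.
Pile B: need g' = 2⊕1 = 3. Options: 14−1→G=1, 14−2→G=0, 14−3→G=3, 14−6→G=0, 14−7→G=3. Hits: 2.

3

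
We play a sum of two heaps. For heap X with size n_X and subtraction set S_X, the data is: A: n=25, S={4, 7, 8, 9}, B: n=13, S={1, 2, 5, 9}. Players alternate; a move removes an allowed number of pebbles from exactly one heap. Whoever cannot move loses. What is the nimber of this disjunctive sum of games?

3

Heap A, S = {4, 7, 8, 9}:
n :  0  1  2  3  4  5  6  7  8  9 10 11 12 13 14 15 16 17 18 19 20 21 22 23 24 25
G :  0  0  0  0  1  1  1  1  2  2  2  2  3  0  0  0  0  1  1  1  1  2  2  2  2  3
G_A(25) = 3.
Heap B, S = {1, 2, 5, 9}:
G(0) = 0
G(1) = mex{0} = 1
G(2) = mex{1,0} = 2
G(3) = mex{2,1} = 0
G(4) = mex{0,2} = 1
G(5) = mex{1,0,0} = 2
G(6) = mex{2,1,1} = 0
G(7) = mex{0,2,2} = 1
G(8) = mex{1,0,0} = 2
G(9) = mex{2,1,1,0} = 3
G(10) = mex{3,2,2,1} = 0
G(11) = mex{0,3,0,2} = 1
G(12) = mex{1,0,1,0} = 2
G(13) = mex{2,1,2,1} = 0
G_B(13) = 0.
Combined Grundy value = 3 ⊕ 0 = 3.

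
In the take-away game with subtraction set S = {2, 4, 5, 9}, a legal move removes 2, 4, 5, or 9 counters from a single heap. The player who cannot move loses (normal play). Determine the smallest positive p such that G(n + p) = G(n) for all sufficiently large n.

7

G(0) = 0
G(1) = mex{} = 0
G(2) = mex{0} = 1
G(3) = mex{0} = 1
G(4) = mex{1,0} = 2
G(5) = mex{1,0,0} = 2
G(6) = mex{2,1,0} = 3
G(7) = mex{2,1,1} = 0
G(8) = mex{3,2,1} = 0
G(9) = mex{0,2,2,0} = 1
G(10) = mex{0,3,2,0} = 1
G(11) = mex{1,0,3,1} = 2
G(12) = mex{1,0,0,1} = 2
G(13) = mex{2,1,0,2} = 3
G(14) = mex{2,1,1,2} = 0
G(15) = mex{3,2,1,3} = 0
G(16) = mex{0,2,2,0} = 1
G(17) = mex{0,3,2,0} = 1
G(n+7) = G(n) holds for n = 0,…,8 (a full window of length max(S) = 9), so the sequence is purely periodic with period 7.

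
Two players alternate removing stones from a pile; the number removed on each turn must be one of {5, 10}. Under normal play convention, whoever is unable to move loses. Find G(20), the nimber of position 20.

G(0) = 0
G(1) = mex{} = 0
G(2) = mex{} = 0
G(3) = mex{} = 0
G(4) = mex{} = 0
G(5) = mex{0} = 1
G(6) = mex{0} = 1
G(7) = mex{0} = 1
G(8) = mex{0} = 1
G(9) = mex{0} = 1
G(10) = mex{1,0} = 2
G(11) = mex{1,0} = 2
G(12) = mex{1,0} = 2
G(13) = mex{1,0} = 2
G(14) = mex{1,0} = 2
G(15) = mex{2,1} = 0
G(16) = mex{2,1} = 0
G(17) = mex{2,1} = 0
G(18) = mex{2,1} = 0
G(19) = mex{2,1} = 0
G(20) = mex{0,2} = 1

1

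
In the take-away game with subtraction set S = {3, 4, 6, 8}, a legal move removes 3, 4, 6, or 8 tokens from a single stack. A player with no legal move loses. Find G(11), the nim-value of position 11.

0

G(0) = 0
G(1) = mex{} = 0
G(2) = mex{} = 0
G(3) = mex{0} = 1
G(4) = mex{0,0} = 1
G(5) = mex{0,0} = 1
G(6) = mex{1,0,0} = 2
G(7) = mex{1,1,0} = 2
G(8) = mex{1,1,0,0} = 2
G(9) = mex{2,1,1,0} = 3
G(10) = mex{2,2,1,0} = 3
G(11) = mex{2,2,1,1} = 0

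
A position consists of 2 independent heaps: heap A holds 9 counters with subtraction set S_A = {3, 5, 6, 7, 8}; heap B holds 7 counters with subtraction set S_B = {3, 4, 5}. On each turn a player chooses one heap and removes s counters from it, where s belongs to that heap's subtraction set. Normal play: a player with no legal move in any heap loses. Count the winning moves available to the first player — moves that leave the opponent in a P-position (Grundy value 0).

1

Heap A, S = {3, 5, 6, 7, 8}:
n : 0 1 2 3 4 5 6 7 8 9
G : 0 0 0 1 1 1 2 2 2 3
G_A(9) = 3.
Heap B, S = {3, 4, 5}:
G(0) = 0
G(1) = mex{} = 0
G(2) = mex{} = 0
G(3) = mex{0} = 1
G(4) = mex{0,0} = 1
G(5) = mex{0,0,0} = 1
G(6) = mex{1,0,0} = 2
G(7) = mex{1,1,0} = 2
G_B(7) = 2.
Combined Grundy value = 3 ⊕ 2 = 1.
A winning move leaves total XOR = 0, i.e. changes one component's Grundy value g to g ⊕ X where X is the current total.
Heap A: need g' = 3⊕1 = 2. Options: 9−3→G=2, 9−5→G=1, 9−6→G=1, 9−7→G=0, 9−8→G=0. Hits: 1.
Heap B: need g' = 2⊕1 = 3. Options: 7−3→G=1, 7−4→G=1, 7−5→G=0. Hits: 0.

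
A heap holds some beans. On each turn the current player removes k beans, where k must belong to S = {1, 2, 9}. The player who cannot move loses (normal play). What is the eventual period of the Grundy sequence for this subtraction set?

10

G(0) = 0
G(1) = mex{0} = 1
G(2) = mex{1,0} = 2
G(3) = mex{2,1} = 0
G(4) = mex{0,2} = 1
G(5) = mex{1,0} = 2
G(6) = mex{2,1} = 0
G(7) = mex{0,2} = 1
G(8) = mex{1,0} = 2
G(9) = mex{2,1,0} = 3
G(10) = mex{3,2,1} = 0
G(11) = mex{0,3,2} = 1
G(12) = mex{1,0,0} = 2
G(13) = mex{2,1,1} = 0
G(14) = mex{0,2,2} = 1
G(15) = mex{1,0,0} = 2
G(16) = mex{2,1,1} = 0
G(17) = mex{0,2,2} = 1
G(18) = mex{1,0,3} = 2
G(19) = mex{2,1,0} = 3
G(20) = mex{3,2,1} = 0
G(21) = mex{0,3,2} = 1
G(n+10) = G(n) holds for n = 0,…,8 (a full window of length max(S) = 9), so the sequence is purely periodic with period 10.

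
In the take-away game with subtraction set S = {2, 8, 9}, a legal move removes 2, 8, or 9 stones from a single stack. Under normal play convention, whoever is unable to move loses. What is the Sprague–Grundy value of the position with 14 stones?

3

n :  0  1  2  3  4  5  6  7  8  9 10 11 12 13 14
G :  0  0  1  1  0  0  1  1  2  2  3  0  2  1  3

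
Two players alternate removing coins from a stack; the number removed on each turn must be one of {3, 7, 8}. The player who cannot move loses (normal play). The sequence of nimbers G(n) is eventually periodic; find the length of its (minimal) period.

5

G(0) = 0
G(1) = mex{} = 0
G(2) = mex{} = 0
G(3) = mex{0} = 1
G(4) = mex{0} = 1
G(5) = mex{0} = 1
G(6) = mex{1} = 0
G(7) = mex{1,0} = 2
G(8) = mex{1,0,0} = 2
G(9) = mex{0,0,0} = 1
G(10) = mex{2,1,0} = 3
G(11) = mex{2,1,1} = 0
G(12) = mex{1,1,1} = 0
G(13) = mex{3,0,1} = 2
G(14) = mex{0,2,0} = 1
G(15) = mex{0,2,2} = 1
G(16) = mex{2,1,2} = 0
G(17) = mex{1,3,1} = 0
G(18) = mex{1,0,3} = 2
G(19) = mex{0,0,0} = 1
G(20) = mex{0,2,0} = 1
G(21) = mex{2,1,2} = 0
G(22) = mex{1,1,1} = 0
G(23) = mex{1,0,1} = 2
G(24) = mex{0,0,0} = 1
G(25) = mex{0,2,0} = 1
From n = 11 onward G(n+5) = G(n); since this holds over max(S) = 8 consecutive positions the period is 5 (pre-period 11).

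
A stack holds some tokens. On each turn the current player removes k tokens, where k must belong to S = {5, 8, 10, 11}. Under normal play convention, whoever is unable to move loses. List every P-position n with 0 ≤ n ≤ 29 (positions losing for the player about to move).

n :  0  1  2  3  4  5  6  7  8  9 10 11 12 13 14 15 16 17 18 19 20 21 22 23 24 25 26 27 28 29
G :  0  0  0  0  0  1  1  1  1  1  2  2  2  2  2  3  0  0  0  0  0  1  1  1  1  1  2  2  2  2
P-positions are exactly the n with G(n) = 0.

0, 1, 2, 3, 4, 16, 17, 18, 19, 20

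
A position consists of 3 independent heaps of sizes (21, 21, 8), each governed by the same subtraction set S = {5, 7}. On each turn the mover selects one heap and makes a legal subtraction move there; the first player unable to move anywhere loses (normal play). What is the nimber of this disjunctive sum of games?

1

All heaps use S = {5, 7}:
G(0) = 0
G(1) = mex{} = 0
G(2) = mex{} = 0
G(3) = mex{} = 0
G(4) = mex{} = 0
G(5) = mex{0} = 1
G(6) = mex{0} = 1
G(7) = mex{0,0} = 1
G(8) = mex{0,0} = 1
G(9) = mex{0,0} = 1
G(10) = mex{1,0} = 2
G(11) = mex{1,0} = 2
G(12) = mex{1,1} = 0
G(13) = mex{1,1} = 0
G(14) = mex{1,1} = 0
G(15) = mex{2,1} = 0
G(16) = mex{2,1} = 0
G(17) = mex{0,2} = 1
G(18) = mex{0,2} = 1
G(19) = mex{0,0} = 1
G(20) = mex{0,0} = 1
G(21) = mex{0,0} = 1
Heap A: G(21) = 1.
Heap B: G(21) = 1.
Heap C: G(8) = 1.
Combined Grundy value = 1 ⊕ 1 ⊕ 1 = 1.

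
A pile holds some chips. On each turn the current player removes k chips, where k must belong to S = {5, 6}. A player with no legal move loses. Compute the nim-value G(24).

G(0) = 0
G(1) = mex{} = 0
G(2) = mex{} = 0
G(3) = mex{} = 0
G(4) = mex{} = 0
G(5) = mex{0} = 1
G(6) = mex{0,0} = 1
G(7) = mex{0,0} = 1
G(8) = mex{0,0} = 1
G(9) = mex{0,0} = 1
G(10) = mex{1,0} = 2
G(11) = mex{1,1} = 0
G(12) = mex{1,1} = 0
G(13) = mex{1,1} = 0
G(14) = mex{1,1} = 0
G(15) = mex{2,1} = 0
G(16) = mex{0,2} = 1
G(17) = mex{0,0} = 1
G(18) = mex{0,0} = 1
G(19) = mex{0,0} = 1
G(20) = mex{0,0} = 1
G(21) = mex{1,0} = 2
G(22) = mex{1,1} = 0
G(23) = mex{1,1} = 0
G(24) = mex{1,1} = 0

0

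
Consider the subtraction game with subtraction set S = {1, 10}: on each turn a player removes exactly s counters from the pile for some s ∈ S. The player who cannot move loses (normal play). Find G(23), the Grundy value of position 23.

1

n :  0  1  2  3  4  5  6  7  8  9 10 11 12 13 14 15 16 17 18 19 20 21 22 23
G :  0  1  0  1  0  1  0  1  0  1  2  0  1  0  1  0  1  0  1  0  1  2  0  1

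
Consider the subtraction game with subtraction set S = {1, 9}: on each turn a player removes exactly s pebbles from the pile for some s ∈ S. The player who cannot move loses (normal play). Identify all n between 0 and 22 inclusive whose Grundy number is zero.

0, 2, 4, 6, 8, 10, 12, 14, 16, 18, 20, 22

G(0) = 0
G(1) = mex{0} = 1
G(2) = mex{1} = 0
G(3) = mex{0} = 1
G(4) = mex{1} = 0
G(5) = mex{0} = 1
G(6) = mex{1} = 0
G(7) = mex{0} = 1
G(8) = mex{1} = 0
G(9) = mex{0,0} = 1
G(10) = mex{1,1} = 0
G(11) = mex{0,0} = 1
G(12) = mex{1,1} = 0
G(13) = mex{0,0} = 1
G(14) = mex{1,1} = 0
G(15) = mex{0,0} = 1
G(16) = mex{1,1} = 0
G(17) = mex{0,0} = 1
G(18) = mex{1,1} = 0
G(19) = mex{0,0} = 1
G(20) = mex{1,1} = 0
G(21) = mex{0,0} = 1
G(22) = mex{1,1} = 0
P-positions are exactly the n with G(n) = 0.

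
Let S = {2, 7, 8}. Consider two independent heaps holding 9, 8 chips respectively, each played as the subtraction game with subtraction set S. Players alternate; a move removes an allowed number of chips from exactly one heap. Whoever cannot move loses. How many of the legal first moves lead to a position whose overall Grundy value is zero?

0

All heaps use S = {2, 7, 8}:
G(0) = 0
G(1) = mex{} = 0
G(2) = mex{0} = 1
G(3) = mex{0} = 1
G(4) = mex{1} = 0
G(5) = mex{1} = 0
G(6) = mex{0} = 1
G(7) = mex{0,0} = 1
G(8) = mex{1,0,0} = 2
G(9) = mex{1,1,0} = 2
Heap A: G(9) = 2.
Heap B: G(8) = 2.
Combined Grundy value = 2 ⊕ 2 = 0.
A winning move leaves total XOR = 0, i.e. changes one component's Grundy value g to g ⊕ X where X is the current total.
Heap A: target g' = 2⊕0 = 2, but every legal move changes the Grundy value (mex property), so 0 moves.
Heap B: target g' = 2⊕0 = 2, but every legal move changes the Grundy value (mex property), so 0 moves.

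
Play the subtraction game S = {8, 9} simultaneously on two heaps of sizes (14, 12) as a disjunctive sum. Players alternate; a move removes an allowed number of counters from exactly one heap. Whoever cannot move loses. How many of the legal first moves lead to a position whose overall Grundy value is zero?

0

All heaps use S = {8, 9}:
n :  0  1  2  3  4  5  6  7  8  9 10 11 12 13 14
G :  0  0  0  0  0  0  0  0  1  1  1  1  1  1  1
Heap A: G(14) = 1.
Heap B: G(12) = 1.
Combined Grundy value = 1 ⊕ 1 = 0.
A winning move leaves total XOR = 0, i.e. changes one component's Grundy value g to g ⊕ X where X is the current total.
Heap A: target g' = 1⊕0 = 1, but every legal move changes the Grundy value (mex property), so 0 moves.
Heap B: target g' = 1⊕0 = 1, but every legal move changes the Grundy value (mex property), so 0 moves.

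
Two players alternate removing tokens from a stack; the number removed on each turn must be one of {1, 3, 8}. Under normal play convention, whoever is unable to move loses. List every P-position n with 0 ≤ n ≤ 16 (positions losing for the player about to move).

0, 2, 4, 6, 11, 13, 15

n :  0  1  2  3  4  5  6  7  8  9 10 11 12 13 14 15 16
G :  0  1  0  1  0  1  0  1  2  3  2  0  1  0  1  0  1
P-positions are exactly the n with G(n) = 0.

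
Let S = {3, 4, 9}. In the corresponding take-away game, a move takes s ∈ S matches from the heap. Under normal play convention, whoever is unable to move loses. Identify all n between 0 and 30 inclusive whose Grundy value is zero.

0, 1, 2, 7, 8, 13, 14, 15, 20, 21, 26, 27, 28

n :  0  1  2  3  4  5  6  7  8  9 10 11 12 13 14 15 16 17 18 19 20 21 22 23 24 25 26 27 28 29 30
G :  0  0  0  1  1  1  2  0  0  3  1  1  2  0  0  0  1  1  1  2  0  0  3  1  1  2  0  0  0  1  1
P-positions are exactly the n with G(n) = 0.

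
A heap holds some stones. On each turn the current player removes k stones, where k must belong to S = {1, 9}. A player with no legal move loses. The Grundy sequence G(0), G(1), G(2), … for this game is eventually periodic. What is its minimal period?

G(0) = 0
G(1) = mex{0} = 1
G(2) = mex{1} = 0
G(3) = mex{0} = 1
G(4) = mex{1} = 0
G(5) = mex{0} = 1
G(6) = mex{1} = 0
G(7) = mex{0} = 1
G(8) = mex{1} = 0
G(9) = mex{0,0} = 1
G(10) = mex{1,1} = 0
G(11) = mex{0,0} = 1
G(12) = mex{1,1} = 0
G(13) = mex{0,0} = 1
G(14) = mex{1,1} = 0
G(n+2) = G(n) holds for n = 0,…,8 (a full window of length max(S) = 9), so the sequence is purely periodic with period 2.

2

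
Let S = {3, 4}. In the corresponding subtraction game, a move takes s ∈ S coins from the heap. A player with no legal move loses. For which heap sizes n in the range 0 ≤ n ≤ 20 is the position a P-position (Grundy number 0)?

0, 1, 2, 7, 8, 9, 14, 15, 16

G(0) = 0
G(1) = mex{} = 0
G(2) = mex{} = 0
G(3) = mex{0} = 1
G(4) = mex{0,0} = 1
G(5) = mex{0,0} = 1
G(6) = mex{1,0} = 2
G(7) = mex{1,1} = 0
G(8) = mex{1,1} = 0
G(9) = mex{2,1} = 0
G(10) = mex{0,2} = 1
G(11) = mex{0,0} = 1
G(12) = mex{0,0} = 1
G(13) = mex{1,0} = 2
G(14) = mex{1,1} = 0
G(15) = mex{1,1} = 0
G(16) = mex{2,1} = 0
G(17) = mex{0,2} = 1
G(18) = mex{0,0} = 1
G(19) = mex{0,0} = 1
G(20) = mex{1,0} = 2
P-positions are exactly the n with G(n) = 0.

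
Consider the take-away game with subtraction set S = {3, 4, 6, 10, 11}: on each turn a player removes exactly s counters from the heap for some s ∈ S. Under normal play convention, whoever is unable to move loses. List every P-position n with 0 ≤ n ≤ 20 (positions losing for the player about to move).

n :  0  1  2  3  4  5  6  7  8  9 10 11 12 13 14 15 16 17 18 19 20
G :  0  0  0  1  1  1  2  2  2  0  3  3  1  4  0  2  0  1  3  1  2
P-positions are exactly the n with G(n) = 0.

0, 1, 2, 9, 14, 16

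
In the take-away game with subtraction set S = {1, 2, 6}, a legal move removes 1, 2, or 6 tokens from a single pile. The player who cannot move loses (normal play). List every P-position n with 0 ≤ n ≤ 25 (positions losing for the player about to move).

0, 3, 7, 10, 14, 17, 21, 24

n :  0  1  2  3  4  5  6  7  8  9 10 11 12 13 14 15 16 17 18 19 20 21 22 23 24 25
G :  0  1  2  0  1  2  3  0  1  2  0  1  2  3  0  1  2  0  1  2  3  0  1  2  0  1
P-positions are exactly the n with G(n) = 0.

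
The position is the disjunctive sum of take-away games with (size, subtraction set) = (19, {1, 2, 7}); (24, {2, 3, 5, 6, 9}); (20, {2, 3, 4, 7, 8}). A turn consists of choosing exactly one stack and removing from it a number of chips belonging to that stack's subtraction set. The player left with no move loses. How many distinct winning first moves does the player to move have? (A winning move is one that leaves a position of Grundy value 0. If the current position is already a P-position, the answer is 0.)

Stack A, S = {1, 2, 7}:
G(0) = 0
G(1) = mex{0} = 1
G(2) = mex{1,0} = 2
G(3) = mex{2,1} = 0
G(4) = mex{0,2} = 1
G(5) = mex{1,0} = 2
G(6) = mex{2,1} = 0
G(7) = mex{0,2,0} = 1
G(8) = mex{1,0,1} = 2
G(9) = mex{2,1,2} = 0
G(10) = mex{0,2,0} = 1
G(11) = mex{1,0,1} = 2
G(12) = mex{2,1,2} = 0
G(13) = mex{0,2,0} = 1
G(14) = mex{1,0,1} = 2
G(15) = mex{2,1,2} = 0
G(16) = mex{0,2,0} = 1
G(17) = mex{1,0,1} = 2
G(18) = mex{2,1,2} = 0
G(19) = mex{0,2,0} = 1
G_A(19) = 1.
Stack B, S = {2, 3, 5, 6, 9}:
n :  0  1  2  3  4  5  6  7  8  9 10 11 12 13 14 15 16 17 18 19 20 21 22 23 24
G :  0  0  1  1  2  2  3  3  0  4  1  5  0  4  1  2  0  3  1  2  0  3  1  2  0
G_B(24) = 0.
Stack C, S = {2, 3, 4, 7, 8}:
n :  0  1  2  3  4  5  6  7  8  9 10 11 12 13 14 15 16 17 18 19 20
G :  0  0  1  1  2  2  0  3  1  4  2  0  0  1  1  2  2  0  3  1  4
G_C(20) = 4.
Combined Grundy value = 1 ⊕ 0 ⊕ 4 = 5.
A winning move leaves total XOR = 0, i.e. changes one component's Grundy value g to g ⊕ X where X is the current total.
Stack A: need g' = 1⊕5 = 4. Options: 19−1→G=0, 19−2→G=2, 19−7→G=0. Hits: 0.
Stack B: need g' = 0⊕5 = 5. Options: 24−2→G=1, 24−3→G=3, 24−5→G=2, 24−6→G=1, 24−9→G=2. Hits: 0.
Stack C: need g' = 4⊕5 = 1. Options: 20−2→G=3, 20−3→G=0, 20−4→G=2, 20−7→G=1, 20−8→G=0. Hits: 1.

1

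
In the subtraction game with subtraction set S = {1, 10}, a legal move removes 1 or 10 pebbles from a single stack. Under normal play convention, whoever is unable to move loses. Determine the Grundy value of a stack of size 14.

G(0) = 0
G(1) = mex{0} = 1
G(2) = mex{1} = 0
G(3) = mex{0} = 1
G(4) = mex{1} = 0
G(5) = mex{0} = 1
G(6) = mex{1} = 0
G(7) = mex{0} = 1
G(8) = mex{1} = 0
G(9) = mex{0} = 1
G(10) = mex{1,0} = 2
G(11) = mex{2,1} = 0
G(12) = mex{0,0} = 1
G(13) = mex{1,1} = 0
G(14) = mex{0,0} = 1

1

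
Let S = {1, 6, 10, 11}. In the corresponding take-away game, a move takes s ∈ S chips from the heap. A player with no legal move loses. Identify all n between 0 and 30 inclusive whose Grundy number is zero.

n :  0  1  2  3  4  5  6  7  8  9 10 11 12 13 14 15 16 17 18 19 20 21 22 23 24 25 26 27 28 29 30
G :  0  1  0  1  0  1  2  0  1  0  1  2  3  2  3  2  0  1  2  3  2  0  1  0  1  0  1  2  0  1  0
P-positions are exactly the n with G(n) = 0.

0, 2, 4, 7, 9, 16, 21, 23, 25, 28, 30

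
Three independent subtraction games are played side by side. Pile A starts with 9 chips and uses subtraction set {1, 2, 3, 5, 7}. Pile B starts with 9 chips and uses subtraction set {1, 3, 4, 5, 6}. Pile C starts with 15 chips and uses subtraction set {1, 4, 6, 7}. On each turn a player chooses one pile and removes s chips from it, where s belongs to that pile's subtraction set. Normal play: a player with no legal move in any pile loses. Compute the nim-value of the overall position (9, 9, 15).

Pile A, S = {1, 2, 3, 5, 7}:
n : 0 1 2 3 4 5 6 7 8 9
G : 0 1 2 3 0 1 2 3 0 1
G_A(9) = 1.
Pile B, S = {1, 3, 4, 5, 6}:
n : 0 1 2 3 4 5 6 7 8 9
G : 0 1 0 1 2 3 2 3 4 0
G_B(9) = 0.
Pile C, S = {1, 4, 6, 7}:
n :  0  1  2  3  4  5  6  7  8  9 10 11 12 13 14 15
G :  0  1  0  1  2  0  1  2  3  2  0  1  2  0  1  0
G_C(15) = 0.
Combined Grundy value = 1 ⊕ 0 ⊕ 0 = 1.

1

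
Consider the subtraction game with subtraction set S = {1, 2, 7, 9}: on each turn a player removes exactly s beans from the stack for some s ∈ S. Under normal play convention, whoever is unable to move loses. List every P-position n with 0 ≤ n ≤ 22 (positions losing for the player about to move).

n :  0  1  2  3  4  5  6  7  8  9 10 11 12 13 14 15 16 17 18 19 20 21 22
G :  0  1  2  0  1  2  0  1  2  3  4  0  1  2  0  1  2  0  1  2  3  4  0
P-positions are exactly the n with G(n) = 0.

0, 3, 6, 11, 14, 17, 22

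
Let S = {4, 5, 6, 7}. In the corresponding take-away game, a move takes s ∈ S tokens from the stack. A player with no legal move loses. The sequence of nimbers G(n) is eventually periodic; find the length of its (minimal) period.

G(0) = 0
G(1) = mex{} = 0
G(2) = mex{} = 0
G(3) = mex{} = 0
G(4) = mex{0} = 1
G(5) = mex{0,0} = 1
G(6) = mex{0,0,0} = 1
G(7) = mex{0,0,0,0} = 1
G(8) = mex{1,0,0,0} = 2
G(9) = mex{1,1,0,0} = 2
G(10) = mex{1,1,1,0} = 2
G(11) = mex{1,1,1,1} = 0
G(12) = mex{2,1,1,1} = 0
G(13) = mex{2,2,1,1} = 0
G(14) = mex{2,2,2,1} = 0
G(15) = mex{0,2,2,2} = 1
G(16) = mex{0,0,2,2} = 1
G(17) = mex{0,0,0,2} = 1
G(18) = mex{0,0,0,0} = 1
G(19) = mex{1,0,0,0} = 2
G(20) = mex{1,1,0,0} = 2
G(21) = mex{1,1,1,0} = 2
G(22) = mex{1,1,1,1} = 0
G(23) = mex{2,1,1,1} = 0
G(n+11) = G(n) holds for n = 0,…,6 (a full window of length max(S) = 7), so the sequence is purely periodic with period 11.

11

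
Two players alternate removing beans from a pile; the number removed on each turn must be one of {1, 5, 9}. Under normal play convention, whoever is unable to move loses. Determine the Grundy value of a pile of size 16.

n :  0  1  2  3  4  5  6  7  8  9 10 11 12 13 14 15 16
G :  0  1  0  1  0  1  0  1  0  1  0  1  0  1  0  1  0

0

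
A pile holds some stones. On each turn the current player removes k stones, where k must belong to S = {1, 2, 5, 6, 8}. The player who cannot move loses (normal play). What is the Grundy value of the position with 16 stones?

2

n :  0  1  2  3  4  5  6  7  8  9 10 11 12 13 14 15 16
G :  0  1  2  0  1  2  3  0  1  2  0  1  2  3  0  1  2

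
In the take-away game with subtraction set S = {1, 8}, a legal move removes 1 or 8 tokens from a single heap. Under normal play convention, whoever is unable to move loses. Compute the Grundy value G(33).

0

n :  0  1  2  3  4  5  6  7  8  9 10 11 12 13 14 15 16 17 18 19 20 21 22 23 24 25 26 27 28 29 30 31 32 33
G :  0  1  0  1  0  1  0  1  2  0  1  0  1  0  1  0  1  2  0  1  0  1  0  1  0  1  2  0  1  0  1  0  1  0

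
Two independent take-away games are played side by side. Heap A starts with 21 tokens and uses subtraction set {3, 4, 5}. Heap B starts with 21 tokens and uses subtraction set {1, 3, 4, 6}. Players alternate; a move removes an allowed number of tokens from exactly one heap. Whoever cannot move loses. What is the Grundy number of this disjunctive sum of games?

1

Heap A, S = {3, 4, 5}:
G(0) = 0
G(1) = mex{} = 0
G(2) = mex{} = 0
G(3) = mex{0} = 1
G(4) = mex{0,0} = 1
G(5) = mex{0,0,0} = 1
G(6) = mex{1,0,0} = 2
G(7) = mex{1,1,0} = 2
G(8) = mex{1,1,1} = 0
G(9) = mex{2,1,1} = 0
G(10) = mex{2,2,1} = 0
G(11) = mex{0,2,2} = 1
G(12) = mex{0,0,2} = 1
G(13) = mex{0,0,0} = 1
G(14) = mex{1,0,0} = 2
G(15) = mex{1,1,0} = 2
G(16) = mex{1,1,1} = 0
G(17) = mex{2,1,1} = 0
G(18) = mex{2,2,1} = 0
G(19) = mex{0,2,2} = 1
G(20) = mex{0,0,2} = 1
G(21) = mex{0,0,0} = 1
G_A(21) = 1.
Heap B, S = {1, 3, 4, 6}:
n :  0  1  2  3  4  5  6  7  8  9 10 11 12 13 14 15 16 17 18 19 20 21
G :  0  1  0  1  2  3  2  0  1  0  1  2  3  2  0  1  0  1  2  3  2  0
G_B(21) = 0.
Combined Grundy value = 1 ⊕ 0 = 1.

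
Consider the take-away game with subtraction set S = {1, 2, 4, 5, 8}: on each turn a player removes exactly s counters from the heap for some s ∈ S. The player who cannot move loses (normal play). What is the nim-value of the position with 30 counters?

n :  0  1  2  3  4  5  6  7  8  9 10 11 12 13 14 15 16 17 18 19 20 21 22 23 24 25 26 27 28 29 30
G :  0  1  2  0  1  2  0  1  2  0  1  2  0  1  2  0  1  2  0  1  2  0  1  2  0  1  2  0  1  2  0

0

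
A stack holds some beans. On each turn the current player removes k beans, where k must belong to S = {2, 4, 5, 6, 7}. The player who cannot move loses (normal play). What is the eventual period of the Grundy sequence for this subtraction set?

9

G(0) = 0
G(1) = mex{} = 0
G(2) = mex{0} = 1
G(3) = mex{0} = 1
G(4) = mex{1,0} = 2
G(5) = mex{1,0,0} = 2
G(6) = mex{2,1,0,0} = 3
G(7) = mex{2,1,1,0,0} = 3
G(8) = mex{3,2,1,1,0} = 4
G(9) = mex{3,2,2,1,1} = 0
G(10) = mex{4,3,2,2,1} = 0
G(11) = mex{0,3,3,2,2} = 1
G(12) = mex{0,4,3,3,2} = 1
G(13) = mex{1,0,4,3,3} = 2
G(14) = mex{1,0,0,4,3} = 2
G(15) = mex{2,1,0,0,4} = 3
G(16) = mex{2,1,1,0,0} = 3
G(17) = mex{3,2,1,1,0} = 4
G(18) = mex{3,2,2,1,1} = 0
G(19) = mex{4,3,2,2,1} = 0
G(n+9) = G(n) holds for n = 0,…,6 (a full window of length max(S) = 7), so the sequence is purely periodic with period 9.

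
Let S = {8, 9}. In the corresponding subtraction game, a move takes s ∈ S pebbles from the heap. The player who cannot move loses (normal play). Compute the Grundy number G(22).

0

n :  0  1  2  3  4  5  6  7  8  9 10 11 12 13 14 15 16 17 18 19 20 21 22
G :  0  0  0  0  0  0  0  0  1  1  1  1  1  1  1  1  2  0  0  0  0  0  0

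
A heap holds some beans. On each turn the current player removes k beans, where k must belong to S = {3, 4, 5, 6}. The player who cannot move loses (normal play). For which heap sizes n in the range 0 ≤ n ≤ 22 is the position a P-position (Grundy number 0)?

G(0) = 0
G(1) = mex{} = 0
G(2) = mex{} = 0
G(3) = mex{0} = 1
G(4) = mex{0,0} = 1
G(5) = mex{0,0,0} = 1
G(6) = mex{1,0,0,0} = 2
G(7) = mex{1,1,0,0} = 2
G(8) = mex{1,1,1,0} = 2
G(9) = mex{2,1,1,1} = 0
G(10) = mex{2,2,1,1} = 0
G(11) = mex{2,2,2,1} = 0
G(12) = mex{0,2,2,2} = 1
G(13) = mex{0,0,2,2} = 1
G(14) = mex{0,0,0,2} = 1
G(15) = mex{1,0,0,0} = 2
G(16) = mex{1,1,0,0} = 2
G(17) = mex{1,1,1,0} = 2
G(18) = mex{2,1,1,1} = 0
G(19) = mex{2,2,1,1} = 0
G(20) = mex{2,2,2,1} = 0
G(21) = mex{0,2,2,2} = 1
G(22) = mex{0,0,2,2} = 1
P-positions are exactly the n with G(n) = 0.

0, 1, 2, 9, 10, 11, 18, 19, 20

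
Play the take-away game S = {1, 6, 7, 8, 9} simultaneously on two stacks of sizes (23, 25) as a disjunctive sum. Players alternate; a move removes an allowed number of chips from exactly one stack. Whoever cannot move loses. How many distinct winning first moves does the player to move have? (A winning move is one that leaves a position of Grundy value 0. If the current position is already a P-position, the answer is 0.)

All stacks use S = {1, 6, 7, 8, 9}:
n :  0  1  2  3  4  5  6  7  8  9 10 11 12 13 14 15 16 17 18 19 20 21 22 23 24 25
G :  0  1  0  1  0  1  2  3  2  3  2  3  4  5  0  1  0  1  0  1  2  3  2  3  2  3
Stack A: G(23) = 3.
Stack B: G(25) = 3.
Combined Grundy value = 3 ⊕ 3 = 0.
A winning move leaves total XOR = 0, i.e. changes one component's Grundy value g to g ⊕ X where X is the current total.
Stack A: target g' = 3⊕0 = 3, but every legal move changes the Grundy value (mex property), so 0 moves.
Stack B: target g' = 3⊕0 = 3, but every legal move changes the Grundy value (mex property), so 0 moves.

0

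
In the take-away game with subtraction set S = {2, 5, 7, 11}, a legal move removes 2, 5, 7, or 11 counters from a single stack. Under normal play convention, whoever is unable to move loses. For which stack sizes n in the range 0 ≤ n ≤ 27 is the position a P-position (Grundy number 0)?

n :  0  1  2  3  4  5  6  7  8  9 10 11 12 13 14 15 16 17 18 19 20 21 22 23 24 25 26 27
G :  0  0  1  1  0  2  1  3  2  2  0  3  1  0  0  1  1  2  2  3  3  2  0  0  1  1  0  2
P-positions are exactly the n with G(n) = 0.

0, 1, 4, 10, 13, 14, 22, 23, 26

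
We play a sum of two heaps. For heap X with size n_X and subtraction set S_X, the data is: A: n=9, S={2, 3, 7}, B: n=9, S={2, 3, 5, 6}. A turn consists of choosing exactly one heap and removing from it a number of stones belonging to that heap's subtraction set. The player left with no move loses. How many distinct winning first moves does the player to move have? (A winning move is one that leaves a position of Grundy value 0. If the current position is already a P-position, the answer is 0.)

Heap A, S = {2, 3, 7}:
n : 0 1 2 3 4 5 6 7 8 9
G : 0 0 1 1 2 0 0 1 1 2
G_A(9) = 2.
Heap B, S = {2, 3, 5, 6}:
G(0) = 0
G(1) = mex{} = 0
G(2) = mex{0} = 1
G(3) = mex{0,0} = 1
G(4) = mex{1,0} = 2
G(5) = mex{1,1,0} = 2
G(6) = mex{2,1,0,0} = 3
G(7) = mex{2,2,1,0} = 3
G(8) = mex{3,2,1,1} = 0
G(9) = mex{3,3,2,1} = 0
G_B(9) = 0.
Combined Grundy value = 2 ⊕ 0 = 2.
A winning move leaves total XOR = 0, i.e. changes one component's Grundy value g to g ⊕ X where X is the current total.
Heap A: need g' = 2⊕2 = 0. Options: 9−2→G=1, 9−3→G=0, 9−7→G=1. Hits: 1.
Heap B: need g' = 0⊕2 = 2. Options: 9−2→G=3, 9−3→G=3, 9−5→G=2, 9−6→G=1. Hits: 1.

2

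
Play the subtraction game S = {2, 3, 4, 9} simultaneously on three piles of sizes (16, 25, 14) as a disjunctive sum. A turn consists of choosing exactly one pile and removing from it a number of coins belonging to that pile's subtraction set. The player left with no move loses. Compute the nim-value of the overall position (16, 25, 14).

3

All piles use S = {2, 3, 4, 9}:
n :  0  1  2  3  4  5  6  7  8  9 10 11 12 13 14 15 16 17 18 19 20 21 22 23 24 25
G :  0  0  1  1  2  2  0  0  1  1  2  2  0  0  1  1  2  2  0  0  1  1  2  2  0  0
Pile A: G(16) = 2.
Pile B: G(25) = 0.
Pile C: G(14) = 1.
Combined Grundy value = 2 ⊕ 0 ⊕ 1 = 3.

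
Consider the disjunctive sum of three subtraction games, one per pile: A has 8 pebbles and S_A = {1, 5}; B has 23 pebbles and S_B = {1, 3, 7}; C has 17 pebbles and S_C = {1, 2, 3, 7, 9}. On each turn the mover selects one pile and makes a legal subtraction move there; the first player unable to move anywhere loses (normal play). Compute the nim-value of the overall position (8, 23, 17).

Pile A, S = {1, 5}:
n : 0 1 2 3 4 5 6 7 8
G : 0 1 0 1 0 1 0 1 0
G_A(8) = 0.
Pile B, S = {1, 3, 7}:
G(0) = 0
G(1) = mex{0} = 1
G(2) = mex{1} = 0
G(3) = mex{0,0} = 1
G(4) = mex{1,1} = 0
G(5) = mex{0,0} = 1
G(6) = mex{1,1} = 0
G(7) = mex{0,0,0} = 1
G(8) = mex{1,1,1} = 0
G(9) = mex{0,0,0} = 1
G(10) = mex{1,1,1} = 0
G(11) = mex{0,0,0} = 1
G(12) = mex{1,1,1} = 0
G(13) = mex{0,0,0} = 1
G(14) = mex{1,1,1} = 0
G(15) = mex{0,0,0} = 1
G(16) = mex{1,1,1} = 0
G(17) = mex{0,0,0} = 1
G(18) = mex{1,1,1} = 0
G(19) = mex{0,0,0} = 1
G(20) = mex{1,1,1} = 0
G(21) = mex{0,0,0} = 1
G(22) = mex{1,1,1} = 0
G(23) = mex{0,0,0} = 1
G_B(23) = 1.
Pile C, S = {1, 2, 3, 7, 9}:
G(0) = 0
G(1) = mex{0} = 1
G(2) = mex{1,0} = 2
G(3) = mex{2,1,0} = 3
G(4) = mex{3,2,1} = 0
G(5) = mex{0,3,2} = 1
G(6) = mex{1,0,3} = 2
G(7) = mex{2,1,0,0} = 3
G(8) = mex{3,2,1,1} = 0
G(9) = mex{0,3,2,2,0} = 1
G(10) = mex{1,0,3,3,1} = 2
G(11) = mex{2,1,0,0,2} = 3
G(12) = mex{3,2,1,1,3} = 0
G(13) = mex{0,3,2,2,0} = 1
G(14) = mex{1,0,3,3,1} = 2
G(15) = mex{2,1,0,0,2} = 3
G(16) = mex{3,2,1,1,3} = 0
G(17) = mex{0,3,2,2,0} = 1
G_C(17) = 1.
Combined Grundy value = 0 ⊕ 1 ⊕ 1 = 0.

0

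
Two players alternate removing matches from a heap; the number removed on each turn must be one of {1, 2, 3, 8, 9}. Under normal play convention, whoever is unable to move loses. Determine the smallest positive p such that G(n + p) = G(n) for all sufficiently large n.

10

n :  0  1  2  3  4  5  6  7  8  9 10 11 12 13 14 15 16 17 18 19 20 21
G :  0  1  2  3  0  1  2  3  4  5  0  1  2  3  0  1  2  3  4  5  0  1
G(n+10) = G(n) holds for n = 0,…,8 (a full window of length max(S) = 9), so the sequence is purely periodic with period 10.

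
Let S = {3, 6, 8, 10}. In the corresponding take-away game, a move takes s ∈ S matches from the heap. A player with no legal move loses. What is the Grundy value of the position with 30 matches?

1

G(0) = 0
G(1) = mex{} = 0
G(2) = mex{} = 0
G(3) = mex{0} = 1
G(4) = mex{0} = 1
G(5) = mex{0} = 1
G(6) = mex{1,0} = 2
G(7) = mex{1,0} = 2
G(8) = mex{1,0,0} = 2
G(9) = mex{2,1,0} = 3
G(10) = mex{2,1,0,0} = 3
G(11) = mex{2,1,1,0} = 3
G(12) = mex{3,2,1,0} = 4
G(13) = mex{3,2,1,1} = 0
G(14) = mex{3,2,2,1} = 0
G(15) = mex{4,3,2,1} = 0
G(16) = mex{0,3,2,2} = 1
G(17) = mex{0,3,3,2} = 1
G(18) = mex{0,4,3,2} = 1
G(19) = mex{1,0,3,3} = 2
G(20) = mex{1,0,4,3} = 2
G(21) = mex{1,0,0,3} = 2
G(22) = mex{2,1,0,4} = 3
G(23) = mex{2,1,0,0} = 3
G(24) = mex{2,1,1,0} = 3
G(25) = mex{3,2,1,0} = 4
G(26) = mex{3,2,1,1} = 0
G(27) = mex{3,2,2,1} = 0
G(28) = mex{4,3,2,1} = 0
G(29) = mex{0,3,2,2} = 1
G(30) = mex{0,3,3,2} = 1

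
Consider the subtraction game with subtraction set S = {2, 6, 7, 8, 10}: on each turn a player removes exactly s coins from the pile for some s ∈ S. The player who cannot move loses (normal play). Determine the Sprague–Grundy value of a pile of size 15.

3

n :  0  1  2  3  4  5  6  7  8  9 10 11 12 13 14 15
G :  0  0  1  1  0  0  1  1  2  2  3  3  2  2  3  3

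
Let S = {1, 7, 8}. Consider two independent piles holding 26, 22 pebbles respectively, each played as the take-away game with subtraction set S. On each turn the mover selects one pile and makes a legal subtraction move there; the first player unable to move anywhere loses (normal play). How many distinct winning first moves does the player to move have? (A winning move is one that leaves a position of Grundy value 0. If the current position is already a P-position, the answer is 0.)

All piles use S = {1, 7, 8}:
n :  0  1  2  3  4  5  6  7  8  9 10 11 12 13 14 15 16 17 18 19 20 21 22 23 24 25 26
G :  0  1  0  1  0  1  0  1  2  3  2  3  2  3  2  0  1  0  1  0  1  0  1  2  3  2  3
Pile A: G(26) = 3.
Pile B: G(22) = 1.
Combined Grundy value = 3 ⊕ 1 = 2.
A winning move leaves total XOR = 0, i.e. changes one component's Grundy value g to g ⊕ X where X is the current total.
Pile A: need g' = 3⊕2 = 1. Options: 26−1→G=2, 26−7→G=0, 26−8→G=1. Hits: 1.
Pile B: need g' = 1⊕2 = 3. Options: 22−1→G=0, 22−7→G=0, 22−8→G=2. Hits: 0.

1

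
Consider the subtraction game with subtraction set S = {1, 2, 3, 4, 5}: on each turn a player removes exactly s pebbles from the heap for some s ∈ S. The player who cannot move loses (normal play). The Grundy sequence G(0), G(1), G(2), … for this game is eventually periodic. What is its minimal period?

6

G(0) = 0
G(1) = mex{0} = 1
G(2) = mex{1,0} = 2
G(3) = mex{2,1,0} = 3
G(4) = mex{3,2,1,0} = 4
G(5) = mex{4,3,2,1,0} = 5
G(6) = mex{5,4,3,2,1} = 0
G(7) = mex{0,5,4,3,2} = 1
G(8) = mex{1,0,5,4,3} = 2
G(9) = mex{2,1,0,5,4} = 3
G(10) = mex{3,2,1,0,5} = 4
G(11) = mex{4,3,2,1,0} = 5
G(12) = mex{5,4,3,2,1} = 0
G(13) = mex{0,5,4,3,2} = 1
G(14) = mex{1,0,5,4,3} = 2
G(n+6) = G(n) holds for n = 0,…,4 (a full window of length max(S) = 5), so the sequence is purely periodic with period 6.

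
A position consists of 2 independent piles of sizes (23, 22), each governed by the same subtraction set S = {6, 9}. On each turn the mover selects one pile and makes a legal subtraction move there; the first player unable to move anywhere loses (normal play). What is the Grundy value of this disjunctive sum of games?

All piles use S = {6, 9}:
n :  0  1  2  3  4  5  6  7  8  9 10 11 12 13 14 15 16 17 18 19 20 21 22 23
G :  0  0  0  0  0  0  1  1  1  1  1  1  2  2  2  0  0  0  0  0  0  1  1  1
Pile A: G(23) = 1.
Pile B: G(22) = 1.
Combined Grundy value = 1 ⊕ 1 = 0.

0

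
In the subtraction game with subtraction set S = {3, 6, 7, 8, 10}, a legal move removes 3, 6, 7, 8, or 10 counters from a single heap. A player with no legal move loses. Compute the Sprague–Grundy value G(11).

3

n :  0  1  2  3  4  5  6  7  8  9 10 11
G :  0  0  0  1  1  1  2  2  2  3  3  3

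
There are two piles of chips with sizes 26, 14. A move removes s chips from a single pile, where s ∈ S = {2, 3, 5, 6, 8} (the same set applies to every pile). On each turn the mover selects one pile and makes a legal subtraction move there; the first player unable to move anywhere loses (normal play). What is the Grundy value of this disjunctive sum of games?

1

All piles use S = {2, 3, 5, 6, 8}:
G(0) = 0
G(1) = mex{} = 0
G(2) = mex{0} = 1
G(3) = mex{0,0} = 1
G(4) = mex{1,0} = 2
G(5) = mex{1,1,0} = 2
G(6) = mex{2,1,0,0} = 3
G(7) = mex{2,2,1,0} = 3
G(8) = mex{3,2,1,1,0} = 4
G(9) = mex{3,3,2,1,0} = 4
G(10) = mex{4,3,2,2,1} = 0
G(11) = mex{4,4,3,2,1} = 0
G(12) = mex{0,4,3,3,2} = 1
G(13) = mex{0,0,4,3,2} = 1
G(14) = mex{1,0,4,4,3} = 2
G(15) = mex{1,1,0,4,3} = 2
G(16) = mex{2,1,0,0,4} = 3
G(17) = mex{2,2,1,0,4} = 3
G(18) = mex{3,2,1,1,0} = 4
G(19) = mex{3,3,2,1,0} = 4
G(20) = mex{4,3,2,2,1} = 0
G(21) = mex{4,4,3,2,1} = 0
G(22) = mex{0,4,3,3,2} = 1
G(23) = mex{0,0,4,3,2} = 1
G(24) = mex{1,0,4,4,3} = 2
G(25) = mex{1,1,0,4,3} = 2
G(26) = mex{2,1,0,0,4} = 3
Pile A: G(26) = 3.
Pile B: G(14) = 2.
Combined Grundy value = 3 ⊕ 2 = 1.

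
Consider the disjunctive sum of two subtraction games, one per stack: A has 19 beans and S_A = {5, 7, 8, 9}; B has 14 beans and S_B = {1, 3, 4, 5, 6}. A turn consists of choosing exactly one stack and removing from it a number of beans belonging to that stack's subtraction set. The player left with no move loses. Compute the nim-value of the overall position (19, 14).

Stack A, S = {5, 7, 8, 9}:
n :  0  1  2  3  4  5  6  7  8  9 10 11 12 13 14 15 16 17 18 19
G :  0  0  0  0  0  1  1  1  1  1  2  2  2  2  0  0  0  0  0  1
G_A(19) = 1.
Stack B, S = {1, 3, 4, 5, 6}:
n :  0  1  2  3  4  5  6  7  8  9 10 11 12 13 14
G :  0  1  0  1  2  3  2  3  4  0  1  0  1  2  3
G_B(14) = 3.
Combined Grundy value = 1 ⊕ 3 = 2.

2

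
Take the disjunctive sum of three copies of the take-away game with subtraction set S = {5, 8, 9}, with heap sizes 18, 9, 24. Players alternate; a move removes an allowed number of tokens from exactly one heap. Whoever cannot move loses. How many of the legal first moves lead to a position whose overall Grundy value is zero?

All heaps use S = {5, 8, 9}:
G(0) = 0
G(1) = mex{} = 0
G(2) = mex{} = 0
G(3) = mex{} = 0
G(4) = mex{} = 0
G(5) = mex{0} = 1
G(6) = mex{0} = 1
G(7) = mex{0} = 1
G(8) = mex{0,0} = 1
G(9) = mex{0,0,0} = 1
G(10) = mex{1,0,0} = 2
G(11) = mex{1,0,0} = 2
G(12) = mex{1,0,0} = 2
G(13) = mex{1,1,0} = 2
G(14) = mex{1,1,1} = 0
G(15) = mex{2,1,1} = 0
G(16) = mex{2,1,1} = 0
G(17) = mex{2,1,1} = 0
G(18) = mex{2,2,1} = 0
G(19) = mex{0,2,2} = 1
G(20) = mex{0,2,2} = 1
G(21) = mex{0,2,2} = 1
G(22) = mex{0,0,2} = 1
G(23) = mex{0,0,0} = 1
G(24) = mex{1,0,0} = 2
Heap A: G(18) = 0.
Heap B: G(9) = 1.
Heap C: G(24) = 2.
Combined Grundy value = 0 ⊕ 1 ⊕ 2 = 3.
A winning move leaves total XOR = 0, i.e. changes one component's Grundy value g to g ⊕ X where X is the current total.
Heap A: need g' = 0⊕3 = 3. Options: 18−5→G=2, 18−8→G=2, 18−9→G=1. Hits: 0.
Heap B: need g' = 1⊕3 = 2. Options: 9−5→G=0, 9−8→G=0, 9−9→G=0. Hits: 0.
Heap C: need g' = 2⊕3 = 1. Options: 24−5→G=1, 24−8→G=0, 24−9→G=0. Hits: 1.

1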